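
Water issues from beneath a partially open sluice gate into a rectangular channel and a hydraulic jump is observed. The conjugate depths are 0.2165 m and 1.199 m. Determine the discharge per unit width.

q = 1.342 m²/s

For a rectangular channel the momentum equation gives q² = ½·g·y₁·y₂·(y₁ + y₂) = ½×9.81×0.2165×1.199×1.415 = 1.802.
q = √1.802 = 1.342 m²/s.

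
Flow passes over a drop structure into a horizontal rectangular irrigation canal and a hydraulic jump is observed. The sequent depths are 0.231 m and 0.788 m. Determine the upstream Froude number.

Fr₁ = 2.74

For a rectangular channel the momentum equation gives q² = ½·g·y₁·y₂·(y₁ + y₂) = ½×9.81×0.231×0.788×1.02 = 0.910.
q = √0.910 = 0.954 m²/s.
V₁ = q/y₁ = 4.13 m/s; Fr₁ = V₁/√(g·y₁) = 2.74.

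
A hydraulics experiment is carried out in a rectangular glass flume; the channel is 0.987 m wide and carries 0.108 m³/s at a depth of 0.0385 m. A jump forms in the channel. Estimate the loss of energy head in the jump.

ΔE = 0.206 m

q = Q/b = 0.108/0.987 = 0.109 m²/s; V₁ = q/y₁ = 2.84 m/s. Fr₁ = V₁/√(g·y₁) = 4.62.
Bélanger equation: y₂/y₁ = ½[√(1 + 8Fr₁²) − 1] = ½[√172.1 − 1] = 6.06.
y₂ = 6.06 × 0.0385 = 0.233 m.
Head loss: ΔE = (y₂ − y₁)³/(4y₁y₂) = (0.233 − 0.0385)³/(4×0.0385×0.233) = 0.00739/0.0359 = 0.206 m.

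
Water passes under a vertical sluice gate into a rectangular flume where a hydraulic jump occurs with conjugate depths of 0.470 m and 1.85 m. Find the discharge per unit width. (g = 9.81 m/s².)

For a rectangular channel the momentum equation gives q² = ½·g·y₁·y₂·(y₁ + y₂) = ½×9.81×0.470×1.85×2.32 = 9.89.
q = √9.89 = 3.15 m²/s.

q = 3.15 m²/s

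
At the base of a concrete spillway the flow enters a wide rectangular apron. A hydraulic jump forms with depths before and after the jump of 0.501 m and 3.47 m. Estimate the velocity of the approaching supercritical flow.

For a rectangular channel the momentum equation gives q² = ½·g·y₁·y₂·(y₁ + y₂) = ½×9.81×0.501×3.47×3.97 = 33.9.
q = √33.9 = 5.82 m²/s.
V₁ = q/y₁ = 5.82/0.501 = 11.6 m/s.

V₁ = 11.6 m/s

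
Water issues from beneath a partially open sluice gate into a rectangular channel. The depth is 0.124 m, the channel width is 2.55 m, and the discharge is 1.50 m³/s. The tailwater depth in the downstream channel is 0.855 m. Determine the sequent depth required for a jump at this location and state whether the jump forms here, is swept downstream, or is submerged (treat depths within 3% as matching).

q = Q/b = 1.50/2.55 = 0.588 m²/s; V₁ = q/y₁ = 4.74 m/s. Fr₁ = V₁/√(g·y₁) = 4.30.
Bélanger equation: y₂/y₁ = ½[√(1 + 8Fr₁²) − 1] = ½[√149.0 − 1] = 5.60.
y₂ = 5.60 × 0.124 = 0.695 m.
Tailwater y_tw = 0.855 m: y_tw > y₂, so the jump is submerged.

y₂ = 0.695 m; the jump is submerged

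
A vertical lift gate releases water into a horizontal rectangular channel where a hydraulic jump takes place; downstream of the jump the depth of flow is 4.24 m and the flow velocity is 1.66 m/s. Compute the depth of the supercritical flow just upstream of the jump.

Fr₂ = V₂/√(g·y₂) = 1.66/√(9.81×4.24) = 0.257.
Applying the sequent-depth relation in reverse, y₁/y₂ = ½[√(1 + 8Fr₂²) − 1] = ½[√1.530 − 1] = 0.118.
y₁ = 0.118 × 4.24 = 0.502 m.

y₁ = 0.502 m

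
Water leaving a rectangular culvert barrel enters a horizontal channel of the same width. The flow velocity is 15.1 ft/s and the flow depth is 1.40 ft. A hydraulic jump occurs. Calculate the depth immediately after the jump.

Fr₁ = V₁/√(g·y₁) = 15.1/√(32.2×1.40) = 2.25.
Sequent-depth ratio: y₂/y₁ = ½[√(1 + 8Fr₁²) − 1] = ½[√41.46 − 1] = 2.72.
y₂ = 2.72 × 1.40 = 3.81 ft.

y₂ = 3.81 ft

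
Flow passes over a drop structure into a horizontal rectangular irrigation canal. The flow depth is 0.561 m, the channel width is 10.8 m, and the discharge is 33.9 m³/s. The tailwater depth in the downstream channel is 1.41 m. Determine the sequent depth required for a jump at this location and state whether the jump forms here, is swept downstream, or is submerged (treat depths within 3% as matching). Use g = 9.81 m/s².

y₂ = 1.63 m; the jump is swept downstream

q = Q/b = 33.9/10.8 = 3.14 m²/s; V₁ = q/y₁ = 5.60 m/s. Fr₁ = V₁/√(g·y₁) = 2.39.
Sequent-depth ratio: y₂/y₁ = ½[√(1 + 8Fr₁²) − 1] = ½[√46.51 − 1] = 2.91.
y₂ = 2.91 × 0.561 = 1.63 m.
Tailwater y_tw = 1.41 m: y_tw < y₂, so the jump is swept downstream.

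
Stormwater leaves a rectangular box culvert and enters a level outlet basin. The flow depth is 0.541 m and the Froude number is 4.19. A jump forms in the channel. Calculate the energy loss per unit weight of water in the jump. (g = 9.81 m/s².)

ΔE = 2.18 m

Fr₁ = 4.19 (given).
By Bélanger, y₂/y₁ = ½[√(1 + 8Fr₁²) − 1] = ½[√141.4 − 1] = 5.45.
y₂ = 5.45 × 0.541 = 2.95 m.
V₁ = Fr₁·√(g·y₁) = 4.19×√(9.81×0.541) = 9.65 m/s; q = V₁·y₁ = 5.22 m²/s. V₂ = q/y₂ = 5.22/2.95 = 1.77 m/s. E₁ = y₁ + V₁²/2g = 5.29 m; E₂ = y₂ + V₂²/2g = 3.11 m. ΔE = E₁ − E₂ = 2.18 m.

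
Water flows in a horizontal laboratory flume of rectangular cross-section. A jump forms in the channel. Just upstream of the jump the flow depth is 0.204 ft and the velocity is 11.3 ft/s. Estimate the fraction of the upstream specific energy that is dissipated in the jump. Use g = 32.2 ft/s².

ΔE/E₁ = 0.436 (43.6%)

Fr₁ = V₁/√(g·y₁) = 11.3/√(32.2×0.204) = 4.41.
Conjugate-depth relation: y₂/y₁ = ½[√(1 + 8Fr₁²) − 1] = ½[√156.5 − 1] = 5.76.
y₂ = 5.76 × 0.204 = 1.17 ft.
E₁ = y₁ + V₁²/2g = 2.19 ft. ΔE = (y₂ − y₁)³/(4y₁y₂) = 0.953 ft. ΔE/E₁ = 0.953/2.19 = 0.436.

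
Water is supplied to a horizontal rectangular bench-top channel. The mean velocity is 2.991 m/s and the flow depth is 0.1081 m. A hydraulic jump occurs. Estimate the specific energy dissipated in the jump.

ΔE = 0.1364 m

Fr₁ = V₁/√(g·y₁) = 2.991/√(9.81×0.1081) = 2.904.
Sequent-depth ratio: y₂/y₁ = ½[√(1 + 8Fr₁²) − 1] = ½[√68.488 − 1] = 3.638.
y₂ = 3.638 × 0.1081 = 0.3933 m.
q = V₁·y₁ = 2.991 × 0.1081 = 0.3233 m²/s. V₂ = q/y₂ = 0.3233/0.3933 = 0.8222 m/s. E₁ = y₁ + V₁²/2g = 0.5641 m; E₂ = y₂ + V₂²/2g = 0.4277 m. ΔE = E₁ − E₂ = 0.1364 m.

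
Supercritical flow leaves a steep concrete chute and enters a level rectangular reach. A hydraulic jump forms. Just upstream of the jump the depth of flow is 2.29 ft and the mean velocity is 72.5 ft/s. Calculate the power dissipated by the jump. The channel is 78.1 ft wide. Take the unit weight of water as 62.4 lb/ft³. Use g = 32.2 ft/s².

Fr₁ = V₁/√(g·y₁) = 72.5/√(32.2×2.29) = 8.44.
Sequent-depth ratio: y₂/y₁ = ½[√(1 + 8Fr₁²) − 1] = ½[√571.3 − 1] = 11.5.
y₂ = 11.5 × 2.29 = 26.2 ft.
q = V₁·y₁ = 72.5 × 2.29 = 166 ft²/s. V₂ = q/y₂ = 166/26.2 = 6.33 ft/s. E₁ = y₁ + V₁²/2g = 83.9 ft; E₂ = y₂ + V₂²/2g = 26.8 ft. ΔE = E₁ − E₂ = 57.1 ft.
Q = q·b = 166 × 78.1 = 12967 cfs. P = γ·Q·ΔE/550 = 62.4 × 12967 × 57.1 / 550 = 83948 hp.

P = 83948 hp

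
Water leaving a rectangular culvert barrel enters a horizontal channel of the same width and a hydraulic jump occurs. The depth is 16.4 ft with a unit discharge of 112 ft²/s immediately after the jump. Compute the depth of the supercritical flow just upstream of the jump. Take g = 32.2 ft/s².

y₁ = 2.51 ft

V₂ = q/y₂ = 112/16.4 = 6.83 ft/s; Fr₂ = V₂/√(g·y₂) = 0.297.
The Bélanger relation is symmetric: y₁/y₂ = ½[√(1 + 8Fr₂²) − 1] = ½[√1.707 − 1] = 0.153.
y₁ = 0.153 × 16.4 = 2.51 ft.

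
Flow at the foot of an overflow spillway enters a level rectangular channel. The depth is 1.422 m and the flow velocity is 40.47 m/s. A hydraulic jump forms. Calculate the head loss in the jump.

Fr₁ = V₁/√(g·y₁) = 40.47/√(9.81×1.422) = 10.84.
Conjugate-depth relation: y₂/y₁ = ½[√(1 + 8Fr₁²) − 1] = ½[√940.26 − 1] = 14.83.
y₂ = 14.83 × 1.422 = 21.09 m.
Head loss: ΔE = (y₂ − y₁)³/(4y₁y₂) = (21.09 − 1.422)³/(4×1.422×21.09) = 7609/120.0 = 63.43 m.

ΔE = 63.43 m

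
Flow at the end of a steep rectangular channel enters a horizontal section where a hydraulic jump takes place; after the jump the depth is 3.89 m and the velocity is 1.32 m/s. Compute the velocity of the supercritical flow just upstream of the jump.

V₁ = 15.7 m/s

Fr₂ = V₂/√(g·y₂) = 1.32/√(9.81×3.89) = 0.214.
From the momentum equation (using Fr₂), y₁/y₂ = ½[√(1 + 8Fr₂²) − 1] = ½[√1.365 − 1] = 0.0842.
y₁ = 0.0842 × 3.89 = 0.328 m.
V₁ = q/y₁ = 5.13/0.328 = 15.7 m/s.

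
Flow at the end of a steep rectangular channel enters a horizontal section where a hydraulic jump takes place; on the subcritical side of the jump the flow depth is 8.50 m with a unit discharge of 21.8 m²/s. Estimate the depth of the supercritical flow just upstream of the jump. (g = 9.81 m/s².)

V₂ = q/y₂ = 21.8/8.50 = 2.56 m/s; Fr₂ = V₂/√(g·y₂) = 0.281.
Since the conjugate-depth ratio holds either way, y₁/y₂ = ½[√(1 + 8Fr₂²) − 1] = ½[√1.631 − 1] = 0.139.
y₁ = 0.139 × 8.50 = 1.18 m.

y₁ = 1.18 m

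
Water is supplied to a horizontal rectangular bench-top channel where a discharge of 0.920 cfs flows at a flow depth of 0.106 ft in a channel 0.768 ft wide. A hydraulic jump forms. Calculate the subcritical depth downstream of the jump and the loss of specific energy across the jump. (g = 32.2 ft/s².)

q = Q/b = 0.920/0.768 = 1.20 ft²/s; V₁ = q/y₁ = 11.3 ft/s. Fr₁ = V₁/√(g·y₁) = 6.12.
Conjugate-depth relation: y₂/y₁ = ½[√(1 + 8Fr₁²) − 1] = ½[√300.3 − 1] = 8.17.
y₂ = 8.17 × 0.106 = 0.866 ft.
Head loss: ΔE = (y₂ − y₁)³/(4y₁y₂) = (0.866 − 0.106)³/(4×0.106×0.866) = 0.438/0.367 = 1.19 ft.

y₂ = 0.866 ft; ΔE = 1.19 ft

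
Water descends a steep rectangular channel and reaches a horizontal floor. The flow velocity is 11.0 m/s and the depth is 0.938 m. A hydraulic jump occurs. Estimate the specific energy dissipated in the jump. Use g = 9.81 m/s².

ΔE = 2.46 m

Fr₁ = V₁/√(g·y₁) = 11.0/√(9.81×0.938) = 3.63.
Conjugate-depth relation: y₂/y₁ = ½[√(1 + 8Fr₁²) − 1] = ½[√106.2 − 1] = 4.65.
y₂ = 4.65 × 0.938 = 4.36 m.
Head loss: ΔE = (y₂ − y₁)³/(4y₁y₂) = (4.36 − 0.938)³/(4×0.938×4.36) = 40.2/16.4 = 2.46 m.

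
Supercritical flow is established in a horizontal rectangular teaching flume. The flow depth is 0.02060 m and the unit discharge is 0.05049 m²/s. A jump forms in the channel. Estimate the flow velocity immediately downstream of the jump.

V₂ = 0.3392 m/s

V₁ = q/y₁ = 0.05049/0.02060 = 2.451 m/s. Fr₁ = V₁/√(g·y₁) = 2.451/√(9.81×0.02060) = 5.452.
From the momentum equation for a rectangular channel, y₂/y₁ = ½[√(1 + 8Fr₁²) − 1] = ½[√238.81 − 1] = 7.227.
y₂ = 7.227 × 0.02060 = 0.1489 m.
V₂ = q/y₂ = 0.05049/0.1489 = 0.3392 m/s.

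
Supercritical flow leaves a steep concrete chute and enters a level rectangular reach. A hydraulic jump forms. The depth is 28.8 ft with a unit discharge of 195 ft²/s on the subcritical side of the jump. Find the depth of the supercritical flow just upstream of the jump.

V₂ = q/y₂ = 195/28.8 = 6.77 ft/s; Fr₂ = V₂/√(g·y₂) = 0.222.
Applying the sequent-depth relation in reverse, y₁/y₂ = ½[√(1 + 8Fr₂²) − 1] = ½[√1.395 − 1] = 0.0907.
y₁ = 0.0907 × 28.8 = 2.61 ft.

y₁ = 2.61 ft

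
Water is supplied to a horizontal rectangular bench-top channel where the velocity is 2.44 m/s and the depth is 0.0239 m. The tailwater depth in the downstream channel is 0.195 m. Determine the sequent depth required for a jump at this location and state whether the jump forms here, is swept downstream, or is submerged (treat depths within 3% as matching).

y₂ = 0.159 m; the jump is submerged

Fr₁ = V₁/√(g·y₁) = 2.44/√(9.81×0.0239) = 5.04.
Conjugate-depth relation: y₂/y₁ = ½[√(1 + 8Fr₁²) − 1] = ½[√204.1 − 1] = 6.64.
y₂ = 6.64 × 0.0239 = 0.159 m.
Tailwater y_tw = 0.195 m: y_tw > y₂, so the jump is submerged.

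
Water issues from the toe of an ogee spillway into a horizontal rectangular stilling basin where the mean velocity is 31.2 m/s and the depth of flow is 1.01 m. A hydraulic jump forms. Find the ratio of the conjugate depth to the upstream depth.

y₂/y₁ = 13.5

Fr₁ = V₁/√(g·y₁) = 31.2/√(9.81×1.01) = 9.91.
From the momentum equation for a rectangular channel, y₂/y₁ = ½[√(1 + 8Fr₁²) − 1] = ½[√787.0 − 1] = 13.5.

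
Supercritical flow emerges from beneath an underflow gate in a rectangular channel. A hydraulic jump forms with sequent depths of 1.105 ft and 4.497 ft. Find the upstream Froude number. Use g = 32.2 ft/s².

Fr₁ = 3.212

For a rectangular channel the momentum equation gives q² = ½·g·y₁·y₂·(y₁ + y₂) = ½×32.2×1.105×4.497×5.602 = 448.2.
q = √448.2 = 21.17 ft²/s.
V₁ = q/y₁ = 19.16 ft/s; Fr₁ = V₁/√(g·y₁) = 3.212.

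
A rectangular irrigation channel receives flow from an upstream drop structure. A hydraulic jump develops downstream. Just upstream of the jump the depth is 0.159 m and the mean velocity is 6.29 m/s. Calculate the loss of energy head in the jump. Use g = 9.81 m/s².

ΔE = 1.07 m

Fr₁ = V₁/√(g·y₁) = 6.29/√(9.81×0.159) = 5.04.
By Bélanger, y₂/y₁ = ½[√(1 + 8Fr₁²) − 1] = ½[√203.9 − 1] = 6.64.
y₂ = 6.64 × 0.159 = 1.06 m.
q = V₁·y₁ = 6.29 × 0.159 = 1.00 m²/s. V₂ = q/y₂ = 1.00/1.06 = 0.947 m/s. E₁ = y₁ + V₁²/2g = 2.18 m; E₂ = y₂ + V₂²/2g = 1.10 m. ΔE = E₁ − E₂ = 1.07 m.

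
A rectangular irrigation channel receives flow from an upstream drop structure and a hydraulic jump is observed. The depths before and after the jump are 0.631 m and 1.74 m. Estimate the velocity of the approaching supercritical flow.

V₁ = 5.66 m/s

For a rectangular channel the momentum equation gives q² = ½·g·y₁·y₂·(y₁ + y₂) = ½×9.81×0.631×1.74×2.37 = 12.8.
q = √12.8 = 3.57 m²/s.
V₁ = q/y₁ = 3.57/0.631 = 5.66 m/s.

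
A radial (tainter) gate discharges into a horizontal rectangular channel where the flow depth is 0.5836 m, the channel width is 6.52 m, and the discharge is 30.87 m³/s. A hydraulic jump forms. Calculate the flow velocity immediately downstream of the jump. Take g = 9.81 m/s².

q = Q/b = 30.87/6.52 = 4.735 m²/s; V₁ = q/y₁ = 8.113 m/s. Fr₁ = V₁/√(g·y₁) = 3.391.
Conjugate-depth relation: y₂/y₁ = ½[√(1 + 8Fr₁²) − 1] = ½[√92.971 − 1] = 4.321.
y₂ = 4.321 × 0.5836 = 2.522 m.
V₂ = q/y₂ = 4.735/2.522 = 1.878 m/s.

V₂ = 1.878 m/s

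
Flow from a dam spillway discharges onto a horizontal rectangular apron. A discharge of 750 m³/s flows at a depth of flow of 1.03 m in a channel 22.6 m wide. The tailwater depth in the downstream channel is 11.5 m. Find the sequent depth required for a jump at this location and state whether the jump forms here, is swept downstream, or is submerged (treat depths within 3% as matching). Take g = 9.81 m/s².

y₂ = 14.3 m; the jump is swept downstream

q = Q/b = 750/22.6 = 33.2 m²/s; V₁ = q/y₁ = 32.2 m/s. Fr₁ = V₁/√(g·y₁) = 10.1.
Bélanger equation: y₂/y₁ = ½[√(1 + 8Fr₁²) − 1] = ½[√822.9 − 1] = 13.8.
y₂ = 13.8 × 1.03 = 14.3 m.
Tailwater y_tw = 11.5 m: y_tw < y₂, so the jump is swept downstream.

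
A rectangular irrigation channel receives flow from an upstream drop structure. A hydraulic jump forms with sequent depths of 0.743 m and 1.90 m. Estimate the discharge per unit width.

For a rectangular channel the momentum equation gives q² = ½·g·y₁·y₂·(y₁ + y₂) = ½×9.81×0.743×1.90×2.64 = 18.3.
q = √18.3 = 4.28 m²/s.

q = 4.28 m²/s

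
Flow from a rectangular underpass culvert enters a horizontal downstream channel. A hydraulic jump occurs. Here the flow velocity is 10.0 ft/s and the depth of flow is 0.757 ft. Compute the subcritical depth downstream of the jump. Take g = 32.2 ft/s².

Fr₁ = V₁/√(g·y₁) = 10.0/√(32.2×0.757) = 2.03.
Sequent-depth ratio: y₂/y₁ = ½[√(1 + 8Fr₁²) − 1] = ½[√33.82 − 1] = 2.41.
y₂ = 2.41 × 0.757 = 1.82 ft.

y₂ = 1.82 ft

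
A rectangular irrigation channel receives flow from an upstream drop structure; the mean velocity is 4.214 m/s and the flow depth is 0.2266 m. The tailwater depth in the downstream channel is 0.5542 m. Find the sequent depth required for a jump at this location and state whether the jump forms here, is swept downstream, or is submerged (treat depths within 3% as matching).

Fr₁ = V₁/√(g·y₁) = 4.214/√(9.81×0.2266) = 2.826.
Sequent-depth ratio: y₂/y₁ = ½[√(1 + 8Fr₁²) − 1] = ½[√64.907 − 1] = 3.528.
y₂ = 3.528 × 0.2266 = 0.7995 m.
Tailwater y_tw = 0.5542 m: y_tw < y₂, so the jump is swept downstream.

y₂ = 0.7995 m; the jump is swept downstream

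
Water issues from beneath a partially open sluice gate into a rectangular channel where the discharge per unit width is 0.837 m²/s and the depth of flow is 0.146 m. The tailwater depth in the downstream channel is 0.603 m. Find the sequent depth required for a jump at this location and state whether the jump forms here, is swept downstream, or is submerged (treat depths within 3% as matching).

V₁ = q/y₁ = 0.837/0.146 = 5.73 m/s. Fr₁ = V₁/√(g·y₁) = 5.73/√(9.81×0.146) = 4.79.
Conjugate-depth relation: y₂/y₁ = ½[√(1 + 8Fr₁²) − 1] = ½[√184.6 − 1] = 6.29.
y₂ = 6.29 × 0.146 = 0.919 m.
Tailwater y_tw = 0.603 m: y_tw < y₂, so the jump is swept downstream.

y₂ = 0.919 m; the jump is swept downstream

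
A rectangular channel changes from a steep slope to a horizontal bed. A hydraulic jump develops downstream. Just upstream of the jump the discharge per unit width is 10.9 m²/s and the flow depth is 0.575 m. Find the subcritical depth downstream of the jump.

V₁ = q/y₁ = 10.9/0.575 = 19.0 m/s. Fr₁ = V₁/√(g·y₁) = 19.0/√(9.81×0.575) = 7.98.
Bélanger equation: y₂/y₁ = ½[√(1 + 8Fr₁²) − 1] = ½[√510.6 − 1] = 10.8.
y₂ = 10.8 × 0.575 = 6.21 m.

y₂ = 6.21 m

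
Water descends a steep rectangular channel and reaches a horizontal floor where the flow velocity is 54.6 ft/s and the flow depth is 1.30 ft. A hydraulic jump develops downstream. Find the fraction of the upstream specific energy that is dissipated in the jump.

Fr₁ = V₁/√(g·y₁) = 54.6/√(32.2×1.30) = 8.44.
Sequent-depth ratio: y₂/y₁ = ½[√(1 + 8Fr₁²) − 1] = ½[√570.7 − 1] = 11.4.
y₂ = 11.4 × 1.30 = 14.9 ft.
E₁ = y₁ + V₁²/2g = 47.6 ft. ΔE = (y₂ − y₁)³/(4y₁y₂) = 32.4 ft. ΔE/E₁ = 32.4/47.6 = 0.680.

ΔE/E₁ = 0.680 (68.0%)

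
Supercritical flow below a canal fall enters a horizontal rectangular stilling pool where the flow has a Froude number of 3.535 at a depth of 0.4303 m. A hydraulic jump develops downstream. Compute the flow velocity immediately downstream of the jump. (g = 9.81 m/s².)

V₂ = 1.605 m/s

Fr₁ = 3.535 (given).
Bélanger equation: y₂/y₁ = ½[√(1 + 8Fr₁²) − 1] = ½[√100.97 − 1] = 4.524.
y₂ = 4.524 × 0.4303 = 1.947 m.
V₁ = Fr₁·√(g·y₁) = 3.535×√(9.81×0.4303) = 7.263 m/s; q = V₁·y₁ = 3.125 m²/s.
V₂ = q/y₂ = 3.125/1.947 = 1.605 m/s.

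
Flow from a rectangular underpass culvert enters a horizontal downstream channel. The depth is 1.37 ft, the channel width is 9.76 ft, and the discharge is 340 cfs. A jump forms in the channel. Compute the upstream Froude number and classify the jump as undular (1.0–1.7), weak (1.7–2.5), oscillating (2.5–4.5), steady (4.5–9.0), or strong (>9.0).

q = Q/b = 340/9.76 = 34.8 ft²/s; V₁ = q/y₁ = 25.4 ft/s. Fr₁ = V₁/√(g·y₁) = 3.83.
Fr₁ = 3.83 lies in the oscillating range.

Fr₁ = 3.83; oscillating jump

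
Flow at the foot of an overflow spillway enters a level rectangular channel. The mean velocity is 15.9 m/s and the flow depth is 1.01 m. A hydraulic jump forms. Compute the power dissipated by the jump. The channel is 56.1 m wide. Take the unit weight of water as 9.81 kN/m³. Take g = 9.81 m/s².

Fr₁ = V₁/√(g·y₁) = 15.9/√(9.81×1.01) = 5.05.
From the momentum equation for a rectangular channel, y₂/y₁ = ½[√(1 + 8Fr₁²) − 1] = ½[√205.1 − 1] = 6.66.
y₂ = 6.66 × 1.01 = 6.73 m.
Head loss: ΔE = (y₂ − y₁)³/(4y₁y₂) = (6.73 − 1.01)³/(4×1.01×6.73) = 187/27.2 = 6.88 m.
q = V₁·y₁ = 15.9 × 1.01 = 16.1 m²/s. Q = q·b = 16.1 × 56.1 = 901 m³/s. P = γ·Q·ΔE = 9.81 × 901 × 6.88 = 60780 kW.

P = 60780 kW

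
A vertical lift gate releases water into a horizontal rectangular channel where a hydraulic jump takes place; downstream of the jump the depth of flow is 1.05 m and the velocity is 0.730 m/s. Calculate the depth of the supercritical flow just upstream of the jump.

y₁ = 0.0993 m

Fr₂ = V₂/√(g·y₂) = 0.730/√(9.81×1.05) = 0.227.
The Bélanger relation is symmetric: y₁/y₂ = ½[√(1 + 8Fr₂²) − 1] = ½[√1.414 − 1] = 0.0945.
y₁ = 0.0945 × 1.05 = 0.0993 m.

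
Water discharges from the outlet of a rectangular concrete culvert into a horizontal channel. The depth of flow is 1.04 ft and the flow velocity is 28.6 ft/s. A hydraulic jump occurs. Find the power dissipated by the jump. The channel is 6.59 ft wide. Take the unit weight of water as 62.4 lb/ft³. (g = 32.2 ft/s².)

Fr₁ = V₁/√(g·y₁) = 28.6/√(32.2×1.04) = 4.94.
Conjugate-depth relation: y₂/y₁ = ½[√(1 + 8Fr₁²) − 1] = ½[√196.4 − 1] = 6.51.
y₂ = 6.51 × 1.04 = 6.77 ft.
q = V₁·y₁ = 28.6 × 1.04 = 29.7 ft²/s. V₂ = q/y₂ = 29.7/6.77 = 4.40 ft/s. E₁ = y₁ + V₁²/2g = 13.7 ft; E₂ = y₂ + V₂²/2g = 7.07 ft. ΔE = E₁ − E₂ = 6.67 ft.
Q = q·b = 29.7 × 6.59 = 196 cfs. P = γ·Q·ΔE/550 = 62.4 × 196 × 6.67 / 550 = 148 hp.

P = 148 hp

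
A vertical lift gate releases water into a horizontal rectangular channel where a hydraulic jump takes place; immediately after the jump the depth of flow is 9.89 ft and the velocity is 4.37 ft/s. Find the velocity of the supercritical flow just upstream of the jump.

Fr₂ = V₂/√(g·y₂) = 4.37/√(32.2×9.89) = 0.245.
Applying the sequent-depth relation in reverse, y₁/y₂ = ½[√(1 + 8Fr₂²) − 1] = ½[√1.480 − 1] = 0.108.
y₁ = 0.108 × 9.89 = 1.07 ft.
V₁ = q/y₁ = 43.2/1.07 = 40.4 ft/s.

V₁ = 40.4 ft/s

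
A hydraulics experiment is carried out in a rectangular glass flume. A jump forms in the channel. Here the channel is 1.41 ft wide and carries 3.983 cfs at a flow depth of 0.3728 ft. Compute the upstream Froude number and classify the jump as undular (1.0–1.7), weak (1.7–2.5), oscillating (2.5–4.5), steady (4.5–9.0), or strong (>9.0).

q = Q/b = 3.983/1.41 = 2.825 ft²/s; V₁ = q/y₁ = 7.577 ft/s. Fr₁ = V₁/√(g·y₁) = 2.187.
Fr₁ = 2.187 lies in the weak range.

Fr₁ = 2.187; weak jump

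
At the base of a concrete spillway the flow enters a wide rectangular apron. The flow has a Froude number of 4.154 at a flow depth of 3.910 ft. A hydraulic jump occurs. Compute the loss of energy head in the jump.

ΔE = 15.39 ft

Fr₁ = 4.154 (given).
Conjugate-depth relation: y₂/y₁ = ½[√(1 + 8Fr₁²) − 1] = ½[√139.05 − 1] = 5.396.
y₂ = 5.396 × 3.910 = 21.10 ft.
Head loss: ΔE = (y₂ − y₁)³/(4y₁y₂) = (21.10 − 3.910)³/(4×3.910×21.10) = 5078/330.0 = 15.39 ft.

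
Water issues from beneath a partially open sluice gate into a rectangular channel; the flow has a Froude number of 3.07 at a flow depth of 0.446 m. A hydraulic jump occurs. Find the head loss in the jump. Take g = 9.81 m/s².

Fr₁ = 3.07 (given).
Conjugate-depth relation: y₂/y₁ = ½[√(1 + 8Fr₁²) − 1] = ½[√76.40 − 1] = 3.87.
y₂ = 3.87 × 0.446 = 1.73 m.
V₁ = Fr₁·√(g·y₁) = 3.07×√(9.81×0.446) = 6.42 m/s; q = V₁·y₁ = 2.86 m²/s. V₂ = q/y₂ = 2.86/1.73 = 1.66 m/s. E₁ = y₁ + V₁²/2g = 2.55 m; E₂ = y₂ + V₂²/2g = 1.87 m. ΔE = E₁ − E₂ = 0.681 m.

ΔE = 0.681 m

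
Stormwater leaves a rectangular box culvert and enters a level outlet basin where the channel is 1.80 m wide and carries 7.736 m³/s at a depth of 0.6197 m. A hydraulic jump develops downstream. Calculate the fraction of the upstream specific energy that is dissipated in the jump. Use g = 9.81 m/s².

ΔE/E₁ = 0.227 (22.7%)

q = Q/b = 7.736/1.80 = 4.298 m²/s; V₁ = q/y₁ = 6.935 m/s. Fr₁ = V₁/√(g·y₁) = 2.813.
Bélanger equation: y₂/y₁ = ½[√(1 + 8Fr₁²) − 1] = ½[√64.294 − 1] = 3.509.
y₂ = 3.509 × 0.6197 = 2.175 m.
E₁ = y₁ + V₁²/2g = 3.071 m. ΔE = (y₂ − y₁)³/(4y₁y₂) = 0.6975 m. ΔE/E₁ = 0.6975/3.071 = 0.227.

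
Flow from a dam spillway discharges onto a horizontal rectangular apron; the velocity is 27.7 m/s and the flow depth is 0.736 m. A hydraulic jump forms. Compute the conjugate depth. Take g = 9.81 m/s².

Fr₁ = V₁/√(g·y₁) = 27.7/√(9.81×0.736) = 10.3.
By Bélanger, y₂/y₁ = ½[√(1 + 8Fr₁²) − 1] = ½[√851.2 − 1] = 14.1.
y₂ = 14.1 × 0.736 = 10.4 m.

y₂ = 10.4 m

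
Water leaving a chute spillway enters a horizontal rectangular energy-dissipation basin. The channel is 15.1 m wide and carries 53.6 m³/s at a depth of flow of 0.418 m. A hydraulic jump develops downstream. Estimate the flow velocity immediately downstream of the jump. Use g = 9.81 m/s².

q = Q/b = 53.6/15.1 = 3.55 m²/s; V₁ = q/y₁ = 8.49 m/s. Fr₁ = V₁/√(g·y₁) = 4.19.
Sequent-depth ratio: y₂/y₁ = ½[√(1 + 8Fr₁²) − 1] = ½[√141.7 − 1] = 5.45.
y₂ = 5.45 × 0.418 = 2.28 m.
V₂ = q/y₂ = 3.55/2.28 = 1.56 m/s.

V₂ = 1.56 m/s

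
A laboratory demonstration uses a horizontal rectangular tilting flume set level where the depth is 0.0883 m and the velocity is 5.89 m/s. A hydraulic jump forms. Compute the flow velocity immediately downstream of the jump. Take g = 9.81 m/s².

Fr₁ = V₁/√(g·y₁) = 5.89/√(9.81×0.0883) = 6.33.
From the momentum equation for a rectangular channel, y₂/y₁ = ½[√(1 + 8Fr₁²) − 1] = ½[√321.4 − 1] = 8.46.
y₂ = 8.46 × 0.0883 = 0.747 m.
q = V₁·y₁ = 5.89 × 0.0883 = 0.520 m²/s.
V₂ = q/y₂ = 0.520/0.747 = 0.696 m/s.

V₂ = 0.696 m/s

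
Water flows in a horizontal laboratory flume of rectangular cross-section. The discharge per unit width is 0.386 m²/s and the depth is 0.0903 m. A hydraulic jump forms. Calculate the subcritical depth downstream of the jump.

V₁ = q/y₁ = 0.386/0.0903 = 4.27 m/s. Fr₁ = V₁/√(g·y₁) = 4.27/√(9.81×0.0903) = 4.54.
Bélanger equation: y₂/y₁ = ½[√(1 + 8Fr₁²) − 1] = ½[√166.0 − 1] = 5.94.
y₂ = 5.94 × 0.0903 = 0.537 m.

y₂ = 0.537 m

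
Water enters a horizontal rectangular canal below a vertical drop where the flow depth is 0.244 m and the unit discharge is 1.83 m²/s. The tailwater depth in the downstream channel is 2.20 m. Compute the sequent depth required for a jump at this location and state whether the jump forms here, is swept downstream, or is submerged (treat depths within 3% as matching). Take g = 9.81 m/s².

y₂ = 1.56 m; the jump is submerged

V₁ = q/y₁ = 1.83/0.244 = 7.50 m/s. Fr₁ = V₁/√(g·y₁) = 7.50/√(9.81×0.244) = 4.85.
Conjugate-depth relation: y₂/y₁ = ½[√(1 + 8Fr₁²) − 1] = ½[√189.0 − 1] = 6.37.
y₂ = 6.37 × 0.244 = 1.56 m.
Tailwater y_tw = 2.20 m: y_tw > y₂, so the jump is submerged.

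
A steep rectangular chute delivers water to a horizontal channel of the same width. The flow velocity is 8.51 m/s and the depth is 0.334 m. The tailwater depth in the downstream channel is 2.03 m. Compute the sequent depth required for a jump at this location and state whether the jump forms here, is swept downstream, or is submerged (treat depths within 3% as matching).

y₂ = 2.06 m; the jump forms here

Fr₁ = V₁/√(g·y₁) = 8.51/√(9.81×0.334) = 4.70.
By Bélanger, y₂/y₁ = ½[√(1 + 8Fr₁²) − 1] = ½[√177.8 − 1] = 6.17.
y₂ = 6.17 × 0.334 = 2.06 m.
Tailwater y_tw = 2.03 m: y_tw ≈ y₂, so the jump forms here.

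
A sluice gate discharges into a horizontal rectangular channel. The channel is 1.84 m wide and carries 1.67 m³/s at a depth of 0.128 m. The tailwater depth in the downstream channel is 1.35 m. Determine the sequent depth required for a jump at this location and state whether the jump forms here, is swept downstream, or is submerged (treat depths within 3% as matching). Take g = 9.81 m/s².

q = Q/b = 1.67/1.84 = 0.908 m²/s; V₁ = q/y₁ = 7.09 m/s. Fr₁ = V₁/√(g·y₁) = 6.33.
Sequent-depth ratio: y₂/y₁ = ½[√(1 + 8Fr₁²) − 1] = ½[√321.3 − 1] = 8.46.
y₂ = 8.46 × 0.128 = 1.08 m.
Tailwater y_tw = 1.35 m: y_tw > y₂, so the jump is submerged.

y₂ = 1.08 m; the jump is submerged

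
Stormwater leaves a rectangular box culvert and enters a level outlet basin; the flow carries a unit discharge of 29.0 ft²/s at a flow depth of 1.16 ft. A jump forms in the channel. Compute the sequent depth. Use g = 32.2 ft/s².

y₂ = 6.16 ft

V₁ = q/y₁ = 29.0/1.16 = 25.0 ft/s. Fr₁ = V₁/√(g·y₁) = 25.0/√(32.2×1.16) = 4.09.
Conjugate-depth relation: y₂/y₁ = ½[√(1 + 8Fr₁²) − 1] = ½[√134.9 − 1] = 5.31.
y₂ = 5.31 × 1.16 = 6.16 ft.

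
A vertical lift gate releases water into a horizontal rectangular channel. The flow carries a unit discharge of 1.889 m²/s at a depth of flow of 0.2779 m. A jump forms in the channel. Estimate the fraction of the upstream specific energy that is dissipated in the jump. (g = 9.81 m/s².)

ΔE/E₁ = 0.405 (40.5%)

V₁ = q/y₁ = 1.889/0.2779 = 6.797 m/s. Fr₁ = V₁/√(g·y₁) = 6.797/√(9.81×0.2779) = 4.117.
Sequent-depth ratio: y₂/y₁ = ½[√(1 + 8Fr₁²) − 1] = ½[√136.59 − 1] = 5.344.
y₂ = 5.344 × 0.2779 = 1.485 m.
E₁ = y₁ + V₁²/2g = 2.633 m. ΔE = (y₂ − y₁)³/(4y₁y₂) = 1.065 m. ΔE/E₁ = 1.065/2.633 = 0.405.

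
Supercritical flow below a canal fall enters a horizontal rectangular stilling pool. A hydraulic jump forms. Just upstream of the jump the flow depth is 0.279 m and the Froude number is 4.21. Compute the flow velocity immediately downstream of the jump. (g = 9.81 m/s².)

V₂ = 1.27 m/s

Fr₁ = 4.21 (given).
By Bélanger, y₂/y₁ = ½[√(1 + 8Fr₁²) − 1] = ½[√142.8 − 1] = 5.47.
y₂ = 5.47 × 0.279 = 1.53 m.
V₁ = Fr₁·√(g·y₁) = 4.21×√(9.81×0.279) = 6.96 m/s; q = V₁·y₁ = 1.94 m²/s.
V₂ = q/y₂ = 1.94/1.53 = 1.27 m/s.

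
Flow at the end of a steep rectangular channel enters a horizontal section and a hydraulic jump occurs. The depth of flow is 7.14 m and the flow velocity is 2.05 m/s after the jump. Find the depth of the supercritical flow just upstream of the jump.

y₁ = 0.773 m

Fr₂ = V₂/√(g·y₂) = 2.05/√(9.81×7.14) = 0.245.
From the momentum equation (using Fr₂), y₁/y₂ = ½[√(1 + 8Fr₂²) − 1] = ½[√1.480 − 1] = 0.108.
y₁ = 0.108 × 7.14 = 0.773 m.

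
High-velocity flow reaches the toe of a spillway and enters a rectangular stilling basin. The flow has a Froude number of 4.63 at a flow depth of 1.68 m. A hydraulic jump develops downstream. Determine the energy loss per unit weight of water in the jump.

Fr₁ = 4.63 (given).
Sequent-depth ratio: y₂/y₁ = ½[√(1 + 8Fr₁²) − 1] = ½[√172.5 − 1] = 6.07.
y₂ = 6.07 × 1.68 = 10.2 m.
Head loss: ΔE = (y₂ − y₁)³/(4y₁y₂) = (10.2 − 1.68)³/(4×1.68×10.2) = 617/68.5 = 9.01 m.

ΔE = 9.01 m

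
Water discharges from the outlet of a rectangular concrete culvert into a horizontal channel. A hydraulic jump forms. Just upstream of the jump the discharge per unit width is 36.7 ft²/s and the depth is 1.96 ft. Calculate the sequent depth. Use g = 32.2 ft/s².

V₁ = q/y₁ = 36.7/1.96 = 18.7 ft/s. Fr₁ = V₁/√(g·y₁) = 18.7/√(32.2×1.96) = 2.36.
From the momentum equation for a rectangular channel, y₂/y₁ = ½[√(1 + 8Fr₁²) − 1] = ½[√45.44 − 1] = 2.87.
y₂ = 2.87 × 1.96 = 5.63 ft.

y₂ = 5.63 ft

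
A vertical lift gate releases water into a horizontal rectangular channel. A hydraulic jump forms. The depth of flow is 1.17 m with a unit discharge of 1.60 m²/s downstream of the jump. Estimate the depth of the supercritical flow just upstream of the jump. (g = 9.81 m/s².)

V₂ = q/y₂ = 1.60/1.17 = 1.37 m/s; Fr₂ = V₂/√(g·y₂) = 0.404.
The Bélanger relation is symmetric: y₁/y₂ = ½[√(1 + 8Fr₂²) − 1] = ½[√2.303 − 1] = 0.259.
y₁ = 0.259 × 1.17 = 0.303 m.

y₁ = 0.303 m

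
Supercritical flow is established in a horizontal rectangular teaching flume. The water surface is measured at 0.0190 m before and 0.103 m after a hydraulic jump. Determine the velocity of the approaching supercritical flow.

For a rectangular channel the momentum equation gives q² = ½·g·y₁·y₂·(y₁ + y₂) = ½×9.81×0.0190×0.103×0.122 = 0.00117.
q = √0.00117 = 0.0342 m²/s.
V₁ = q/y₁ = 0.0342/0.0190 = 1.80 m/s.

V₁ = 1.80 m/s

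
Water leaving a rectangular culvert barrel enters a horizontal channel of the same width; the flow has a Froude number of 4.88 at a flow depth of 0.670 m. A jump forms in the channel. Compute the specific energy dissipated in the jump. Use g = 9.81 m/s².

ΔE = 4.15 m

Fr₁ = 4.88 (given).
Sequent-depth ratio: y₂/y₁ = ½[√(1 + 8Fr₁²) − 1] = ½[√191.5 − 1] = 6.42.
y₂ = 6.42 × 0.670 = 4.30 m.
V₁ = Fr₁·√(g·y₁) = 4.88×√(9.81×0.670) = 12.5 m/s; q = V₁·y₁ = 8.38 m²/s. V₂ = q/y₂ = 8.38/4.30 = 1.95 m/s. E₁ = y₁ + V₁²/2g = 8.65 m; E₂ = y₂ + V₂²/2g = 4.49 m. ΔE = E₁ − E₂ = 4.15 m.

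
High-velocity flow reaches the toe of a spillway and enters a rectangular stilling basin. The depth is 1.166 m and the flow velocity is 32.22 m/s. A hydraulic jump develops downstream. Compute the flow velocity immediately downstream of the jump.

Fr₁ = V₁/√(g·y₁) = 32.22/√(9.81×1.166) = 9.527.
Bélanger equation: y₂/y₁ = ½[√(1 + 8Fr₁²) − 1] = ½[√727.06 − 1] = 12.98.
y₂ = 12.98 × 1.166 = 15.14 m.
q = V₁·y₁ = 32.22 × 1.166 = 37.57 m²/s.
V₂ = q/y₂ = 37.57/15.14 = 2.482 m/s.

V₂ = 2.482 m/s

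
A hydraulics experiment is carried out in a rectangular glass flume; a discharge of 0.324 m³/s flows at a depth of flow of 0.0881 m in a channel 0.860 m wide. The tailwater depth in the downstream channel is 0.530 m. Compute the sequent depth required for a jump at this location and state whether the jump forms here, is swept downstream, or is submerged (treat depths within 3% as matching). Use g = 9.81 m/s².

y₂ = 0.531 m; the jump forms here

q = Q/b = 0.324/0.860 = 0.377 m²/s; V₁ = q/y₁ = 4.28 m/s. Fr₁ = V₁/√(g·y₁) = 4.60.
Bélanger equation: y₂/y₁ = ½[√(1 + 8Fr₁²) − 1] = ½[√170.3 − 1] = 6.02.
y₂ = 6.02 × 0.0881 = 0.531 m.
Tailwater y_tw = 0.530 m: y_tw ≈ y₂, so the jump forms here.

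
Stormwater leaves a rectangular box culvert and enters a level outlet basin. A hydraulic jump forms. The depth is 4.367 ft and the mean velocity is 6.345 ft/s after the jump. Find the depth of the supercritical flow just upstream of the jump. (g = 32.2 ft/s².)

y₁ = 1.777 ft

Fr₂ = V₂/√(g·y₂) = 6.345/√(32.2×4.367) = 0.5351.
From the momentum equation (using Fr₂), y₁/y₂ = ½[√(1 + 8Fr₂²) − 1] = ½[√3.2904 − 1] = 0.4070.
y₁ = 0.4070 × 4.367 = 1.777 ft.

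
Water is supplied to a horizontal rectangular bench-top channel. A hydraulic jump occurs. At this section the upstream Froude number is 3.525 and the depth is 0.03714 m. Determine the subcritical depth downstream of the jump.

Fr₁ = 3.525 (given).
By Bélanger, y₂/y₁ = ½[√(1 + 8Fr₁²) − 1] = ½[√100.41 − 1] = 4.510.
y₂ = 4.510 × 0.03714 = 0.1675 m.

y₂ = 0.1675 m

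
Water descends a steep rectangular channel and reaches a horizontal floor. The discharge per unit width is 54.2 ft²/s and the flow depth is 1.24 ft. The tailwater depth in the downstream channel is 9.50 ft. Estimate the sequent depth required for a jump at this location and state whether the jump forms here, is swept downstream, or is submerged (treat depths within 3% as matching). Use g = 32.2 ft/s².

y₂ = 11.5 ft; the jump is swept downstream

V₁ = q/y₁ = 54.2/1.24 = 43.7 ft/s. Fr₁ = V₁/√(g·y₁) = 43.7/√(32.2×1.24) = 6.92.
Conjugate-depth relation: y₂/y₁ = ½[√(1 + 8Fr₁²) − 1] = ½[√383.8 − 1] = 9.30.
y₂ = 9.30 × 1.24 = 11.5 ft.
Tailwater y_tw = 9.50 ft: y_tw < y₂, so the jump is swept downstream.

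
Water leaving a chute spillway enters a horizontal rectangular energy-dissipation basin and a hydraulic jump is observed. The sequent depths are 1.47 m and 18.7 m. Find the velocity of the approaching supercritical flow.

V₁ = 35.5 m/s

For a rectangular channel the momentum equation gives q² = ½·g·y₁·y₂·(y₁ + y₂) = ½×9.81×1.47×18.7×20.2 = 2720.
q = √2720 = 52.1 m²/s.
V₁ = q/y₁ = 52.1/1.47 = 35.5 m/s.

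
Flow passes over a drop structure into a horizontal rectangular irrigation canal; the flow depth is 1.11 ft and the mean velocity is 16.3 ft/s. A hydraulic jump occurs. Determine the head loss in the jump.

Fr₁ = V₁/√(g·y₁) = 16.3/√(32.2×1.11) = 2.73.
From the momentum equation for a rectangular channel, y₂/y₁ = ½[√(1 + 8Fr₁²) − 1] = ½[√60.47 − 1] = 3.39.
y₂ = 3.39 × 1.11 = 3.76 ft.
Head loss: ΔE = (y₂ − y₁)³/(4y₁y₂) = (3.76 − 1.11)³/(4×1.11×3.76) = 18.6/16.7 = 1.12 ft.

ΔE = 1.12 ft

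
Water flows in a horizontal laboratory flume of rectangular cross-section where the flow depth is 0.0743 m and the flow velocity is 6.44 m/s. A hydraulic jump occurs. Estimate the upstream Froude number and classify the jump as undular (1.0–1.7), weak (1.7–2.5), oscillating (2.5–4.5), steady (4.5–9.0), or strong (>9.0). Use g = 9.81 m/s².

Fr₁ = 7.54; steady jump

Fr₁ = V₁/√(g·y₁) = 6.44/√(9.81×0.0743) = 7.54.
Fr₁ = 7.54 lies in the steady range.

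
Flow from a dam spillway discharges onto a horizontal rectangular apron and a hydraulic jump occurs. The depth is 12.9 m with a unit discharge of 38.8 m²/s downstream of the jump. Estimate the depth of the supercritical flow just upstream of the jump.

y₁ = 1.64 m

V₂ = q/y₂ = 38.8/12.9 = 3.01 m/s; Fr₂ = V₂/√(g·y₂) = 0.267.
From the momentum equation (using Fr₂), y₁/y₂ = ½[√(1 + 8Fr₂²) − 1] = ½[√1.572 − 1] = 0.127.
y₁ = 0.127 × 12.9 = 1.64 m.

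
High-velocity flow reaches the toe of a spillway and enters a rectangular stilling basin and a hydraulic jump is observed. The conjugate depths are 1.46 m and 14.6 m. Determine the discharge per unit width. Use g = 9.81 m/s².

q = 41.0 m²/s

For a rectangular channel the momentum equation gives q² = ½·g·y₁·y₂·(y₁ + y₂) = ½×9.81×1.46×14.6×16.1 = 1679.
q = √1679 = 41.0 m²/s.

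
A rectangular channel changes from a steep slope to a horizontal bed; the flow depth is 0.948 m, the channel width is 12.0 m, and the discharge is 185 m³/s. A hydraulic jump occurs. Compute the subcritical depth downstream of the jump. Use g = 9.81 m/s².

q = Q/b = 185/12.0 = 15.4 m²/s; V₁ = q/y₁ = 16.3 m/s. Fr₁ = V₁/√(g·y₁) = 5.33.
Conjugate-depth relation: y₂/y₁ = ½[√(1 + 8Fr₁²) − 1] = ½[√228.5 − 1] = 7.06.
y₂ = 7.06 × 0.948 = 6.69 m.

y₂ = 6.69 m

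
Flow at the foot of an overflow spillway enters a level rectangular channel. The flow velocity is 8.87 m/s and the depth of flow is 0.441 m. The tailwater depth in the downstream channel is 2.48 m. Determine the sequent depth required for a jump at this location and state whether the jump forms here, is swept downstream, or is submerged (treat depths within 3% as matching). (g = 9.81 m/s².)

Fr₁ = V₁/√(g·y₁) = 8.87/√(9.81×0.441) = 4.26.
By Bélanger, y₂/y₁ = ½[√(1 + 8Fr₁²) − 1] = ½[√146.5 − 1] = 5.55.
y₂ = 5.55 × 0.441 = 2.45 m.
Tailwater y_tw = 2.48 m: y_tw ≈ y₂, so the jump forms here.

y₂ = 2.45 m; the jump forms here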